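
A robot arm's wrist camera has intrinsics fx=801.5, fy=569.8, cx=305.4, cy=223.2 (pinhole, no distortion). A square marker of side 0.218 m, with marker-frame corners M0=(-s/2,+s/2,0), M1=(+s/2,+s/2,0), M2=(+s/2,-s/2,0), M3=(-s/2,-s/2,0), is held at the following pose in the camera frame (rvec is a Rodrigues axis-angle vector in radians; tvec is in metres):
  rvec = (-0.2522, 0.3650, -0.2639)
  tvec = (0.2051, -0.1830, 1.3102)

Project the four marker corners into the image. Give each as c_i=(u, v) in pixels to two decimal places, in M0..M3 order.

Intrinsics K: fx=801.5, fy=569.8, cx=305.4, cy=223.2
Marker side s = 0.218 m; corners in marker frame (Z=0):
  M0 = (-0.1090, +0.1090, 0)
  M1 = (+0.1090, +0.1090, 0)
  M2 = (+0.1090, -0.1090, 0)
  M3 = (-0.1090, -0.1090, 0)
rvec = (-0.2522, 0.3650, -0.2639), |rvec| = θ = 0.51621 rad = 29.577°
Rodrigues: sinθ=0.49359, 1−cosθ=0.13030; R = I + sinθ·[k]× + (1−cosθ)·[k]×²:
    [+0.90080 +0.20732 +0.38155]
    [-0.29735 +0.93484 +0.19405]
    [-0.31646 -0.28825 +0.90375]
t = (0.2051, -0.1830, 1.3102) m
M0: Pc = R·M0+t = (+0.12951, -0.04869, +1.31327); u = 801.5·(+0.12951)/1.31327 + 305.4 = 384.4414, v = 569.8·(-0.04869)/1.31327 + 223.2 = 202.0740
M1: Pc = R·M1+t = (+0.32589, -0.11351, +1.24429); u = 801.5·(+0.32589)/1.24429 + 305.4 = 515.3169, v = 569.8·(-0.11351)/1.24429 + 223.2 = 171.2186
M2: Pc = R·M2+t = (+0.28069, -0.31731, +1.30713); u = 801.5·(+0.28069)/1.30713 + 305.4 = 477.5122, v = 569.8·(-0.31731)/1.30713 + 223.2 = 84.8792
M3: Pc = R·M3+t = (+0.08431, -0.25249, +1.37611); u = 801.5·(+0.08431)/1.37611 + 305.4 = 354.5082, v = 569.8·(-0.25249)/1.37611 + 223.2 = 118.6541

c0=(384.44, 202.07) c1=(515.32, 171.22) c2=(477.51, 84.88) c3=(354.51, 118.65)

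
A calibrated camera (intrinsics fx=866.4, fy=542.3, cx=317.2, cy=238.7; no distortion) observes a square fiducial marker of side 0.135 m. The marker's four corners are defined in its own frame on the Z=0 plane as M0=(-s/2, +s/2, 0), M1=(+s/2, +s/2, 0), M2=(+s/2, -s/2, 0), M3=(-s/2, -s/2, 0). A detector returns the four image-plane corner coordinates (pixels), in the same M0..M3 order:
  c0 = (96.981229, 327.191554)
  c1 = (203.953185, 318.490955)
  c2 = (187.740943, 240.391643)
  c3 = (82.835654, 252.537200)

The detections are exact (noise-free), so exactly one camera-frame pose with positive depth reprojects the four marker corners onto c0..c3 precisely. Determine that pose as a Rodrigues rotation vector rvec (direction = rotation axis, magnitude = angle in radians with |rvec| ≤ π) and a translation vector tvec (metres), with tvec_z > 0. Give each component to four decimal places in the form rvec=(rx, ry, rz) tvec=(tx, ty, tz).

rvec=(-0.0653, 0.3441, -0.1565) tvec=(-0.1931, 0.0805, 0.9528)

Intrinsics K: fx=866.4, fy=542.3, cx=317.2, cy=238.7
Marker side s = 0.135 m; corners in marker frame (Z=0):
  M0 = (-0.0675, +0.0675, 0)
  M1 = (+0.0675, +0.0675, 0)
  M2 = (+0.0675, -0.0675, 0)
  M3 = (-0.0675, -0.0675, 0)
Detected image corners:
  c0 = (96.981229, 327.191554) px
  c1 = (203.953185, 318.490955) px
  c2 = (187.740943, 240.391643) px
  c3 = (82.835654, 252.537200) px
Planar DLT: solve 8×8 A·h = b for H (H[2,2]=1):
  H  [+735.09672 +98.71505 +141.58837]
  H  [-176.07663 +538.47594 +284.53060]
  H  [-0.34704 -0.09478 +1.00000]
B = K⁻¹H; ‖b₁‖=1.049577, ‖b₂‖=1.049577; λ = 2/(‖b₁‖+‖b₂‖) = 0.952765, sign → tz>0 ⇒ λ=+0.952765
r₁ = λ·B[:,0] = (+0.92943,-0.16381,-0.33065); r₂ = λ·B[:,1] = (+0.14162,+0.98579,-0.09030)
r₃ = r₁×r₂ = (+0.34075,+0.03710,+0.93942); SVD([r₁ r₂ r₃]) → R = UVᵀ:
  R  [+0.92943 +0.14162 +0.34075]
  R  [-0.16381 +0.98579 +0.03710]
  R  [-0.33065 -0.09030 +0.93942]
t = (-0.19312, +0.08052, +0.95276) m
tr R = 2.854645; θ = arccos((tr R − 1)/2) = 0.383602 rad = 21.979°
axis k = ((R−Rᵀ)₃₂, (R−Rᵀ)₁₃, (R−Rᵀ)₂₁) / (2 sinθ) = (-0.170212, +0.896959, -0.408035)
rvec = θ·k = (-0.065294, +0.344075, -0.156523)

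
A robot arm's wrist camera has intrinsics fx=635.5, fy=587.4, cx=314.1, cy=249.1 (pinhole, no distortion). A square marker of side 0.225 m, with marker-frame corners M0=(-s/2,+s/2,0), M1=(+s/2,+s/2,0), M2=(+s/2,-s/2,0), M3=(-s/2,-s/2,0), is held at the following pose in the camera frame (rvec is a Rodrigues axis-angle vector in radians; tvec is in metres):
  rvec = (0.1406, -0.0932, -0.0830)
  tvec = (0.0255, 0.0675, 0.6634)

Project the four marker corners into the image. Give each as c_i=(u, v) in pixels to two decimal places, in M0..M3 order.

c0=(240.49, 414.43) c1=(448.40, 392.67) c2=(438.47, 201.25) c3=(219.72, 218.24)

Intrinsics K: fx=635.5, fy=587.4, cx=314.1, cy=249.1
Marker side s = 0.225 m; corners in marker frame (Z=0):
  M0 = (-0.1125, +0.1125, 0)
  M1 = (+0.1125, +0.1125, 0)
  M2 = (+0.1125, -0.1125, 0)
  M3 = (-0.1125, -0.1125, 0)
rvec = (0.1406, -0.0932, -0.0830), |rvec| = θ = 0.18800 rad = 10.772°
Rodrigues: sinθ=0.18689, 1−cosθ=0.01762; R = I + sinθ·[k]× + (1−cosθ)·[k]×²:
    [+0.99224 +0.07598 -0.09847]
    [-0.08904 +0.98671 -0.13592]
    [+0.08683 +0.14363 +0.98581]
t = (0.0255, 0.0675, 0.6634) m
M0: Pc = R·M0+t = (-0.07758, +0.18852, +0.66979); u = 635.5·(-0.07758)/0.66979 + 314.1 = 240.4928, v = 587.4·(+0.18852)/0.66979 + 249.1 = 414.4327
M1: Pc = R·M1+t = (+0.14567, +0.16849, +0.68933); u = 635.5·(+0.14567)/0.68933 + 314.1 = 448.3989, v = 587.4·(+0.16849)/0.68933 + 249.1 = 392.6741
M2: Pc = R·M2+t = (+0.12858, -0.05352, +0.65701); u = 635.5·(+0.12858)/0.65701 + 314.1 = 438.4691, v = 587.4·(-0.05352)/0.65701 + 249.1 = 201.2483
M3: Pc = R·M3+t = (-0.09467, -0.03349, +0.63747); u = 635.5·(-0.09467)/0.63747 + 314.1 = 219.7189, v = 587.4·(-0.03349)/0.63747 + 249.1 = 218.2430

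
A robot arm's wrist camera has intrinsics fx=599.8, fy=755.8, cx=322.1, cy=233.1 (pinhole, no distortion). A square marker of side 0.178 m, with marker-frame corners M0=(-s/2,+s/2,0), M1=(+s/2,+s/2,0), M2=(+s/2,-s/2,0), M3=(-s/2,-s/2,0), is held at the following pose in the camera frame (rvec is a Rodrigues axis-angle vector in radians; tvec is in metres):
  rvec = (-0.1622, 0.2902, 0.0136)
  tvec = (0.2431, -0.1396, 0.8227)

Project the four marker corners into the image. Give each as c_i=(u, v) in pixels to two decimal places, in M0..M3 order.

c0=(433.24, 187.00) c1=(571.07, 182.29) c2=(567.30, 20.39) c3=(434.17, 34.50)

Intrinsics K: fx=599.8, fy=755.8, cx=322.1, cy=233.1
Marker side s = 0.178 m; corners in marker frame (Z=0):
  M0 = (-0.0890, +0.0890, 0)
  M1 = (+0.0890, +0.0890, 0)
  M2 = (+0.0890, -0.0890, 0)
  M3 = (-0.0890, -0.0890, 0)
rvec = (-0.1622, 0.2902, 0.0136), |rvec| = θ = 0.33273 rad = 19.064°
Rodrigues: sinθ=0.32663, 1−cosθ=0.05485; R = I + sinθ·[k]× + (1−cosθ)·[k]×²:
    [+0.95819 -0.03667 +0.28378]
    [-0.00997 +0.98687 +0.16118]
    [-0.28597 -0.15727 +0.94525]
t = (0.2431, -0.1396, 0.8227) m
M0: Pc = R·M0+t = (+0.15456, -0.05088, +0.83415); u = 599.8·(+0.15456)/0.83415 + 322.1 = 433.2350, v = 755.8·(-0.05088)/0.83415 + 233.1 = 186.9984
M1: Pc = R·M1+t = (+0.32512, -0.05266, +0.78325); u = 599.8·(+0.32512)/0.78325 + 322.1 = 571.0672, v = 755.8·(-0.05266)/0.78325 + 233.1 = 182.2902
M2: Pc = R·M2+t = (+0.33164, -0.22832, +0.81125); u = 599.8·(+0.33164)/0.81125 + 322.1 = 567.3019, v = 755.8·(-0.22832)/0.81125 + 233.1 = 20.3857
M3: Pc = R·M3+t = (+0.16108, -0.22654, +0.86215); u = 599.8·(+0.16108)/0.86215 + 322.1 = 434.1674, v = 755.8·(-0.22654)/0.86215 + 233.1 = 34.5002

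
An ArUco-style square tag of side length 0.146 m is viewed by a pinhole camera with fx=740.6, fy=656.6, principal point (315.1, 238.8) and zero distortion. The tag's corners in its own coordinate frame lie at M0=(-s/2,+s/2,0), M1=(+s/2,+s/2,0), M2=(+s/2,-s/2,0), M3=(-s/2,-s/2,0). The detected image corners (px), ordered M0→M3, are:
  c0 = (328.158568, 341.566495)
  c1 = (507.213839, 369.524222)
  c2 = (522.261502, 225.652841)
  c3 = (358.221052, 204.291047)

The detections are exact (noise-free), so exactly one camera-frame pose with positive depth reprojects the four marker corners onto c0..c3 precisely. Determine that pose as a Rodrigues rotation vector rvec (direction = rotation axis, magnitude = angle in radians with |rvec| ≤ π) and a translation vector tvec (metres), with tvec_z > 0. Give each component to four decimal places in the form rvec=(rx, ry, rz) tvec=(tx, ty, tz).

Intrinsics K: fx=740.6, fy=656.6, cx=315.1, cy=238.8
Marker side s = 0.146 m; corners in marker frame (Z=0):
  M0 = (-0.0730, +0.0730, 0)
  M1 = (+0.0730, +0.0730, 0)
  M2 = (+0.0730, -0.0730, 0)
  M3 = (-0.0730, -0.0730, 0)
Detected image corners:
  c0 = (328.158568, 341.566495) px
  c1 = (507.213839, 369.524222) px
  c2 = (522.261502, 225.652841) px
  c3 = (358.221052, 204.291047) px
Planar DLT: solve 8×8 A·h = b for H (H[2,2]=1):
  H  [+1081.97253 -424.35935 +428.15683]
  H  [+107.58087 +783.54682 +281.84991]
  H  [-0.21134 -0.62728 +1.00000]
B = K⁻¹H; ‖b₁‖=1.583594, ‖b₂‖=1.583594; λ = 2/(‖b₁‖+‖b₂‖) = 0.631475, sign → tz>0 ⇒ λ=+0.631475
r₁ = λ·B[:,0] = (+0.97933,+0.15200,-0.13346); r₂ = λ·B[:,1] = (-0.19330,+0.89763,-0.39611)
r₃ = r₁×r₂ = (+0.05959,+0.41372,+0.90845); SVD([r₁ r₂ r₃]) → R = UVᵀ:
  R  [+0.97933 -0.19330 +0.05959]
  R  [+0.15200 +0.89763 +0.41372]
  R  [-0.13346 -0.39611 +0.90845]
t = (+0.09640, +0.04140, +0.63147) m
tr R = 2.785407; θ = arccos((tr R − 1)/2) = 0.467487 rad = 26.785°
axis k = ((R−Rᵀ)₃₂, (R−Rᵀ)₁₃, (R−Rᵀ)₂₁) / (2 sinθ) = (-0.898523, +0.214185, +0.383120)
rvec = θ·k = (-0.420048, +0.100129, +0.179104)

rvec=(-0.4200, 0.1001, 0.1791) tvec=(0.0964, 0.0414, 0.6315)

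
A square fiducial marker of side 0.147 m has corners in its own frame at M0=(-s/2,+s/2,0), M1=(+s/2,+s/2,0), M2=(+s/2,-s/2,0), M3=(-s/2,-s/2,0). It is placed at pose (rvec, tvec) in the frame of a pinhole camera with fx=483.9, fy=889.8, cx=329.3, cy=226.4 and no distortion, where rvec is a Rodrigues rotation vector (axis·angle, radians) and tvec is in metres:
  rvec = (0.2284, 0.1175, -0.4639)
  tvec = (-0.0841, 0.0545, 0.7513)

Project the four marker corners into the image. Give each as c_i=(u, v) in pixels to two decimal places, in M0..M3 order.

Intrinsics K: fx=483.9, fy=889.8, cx=329.3, cy=226.4
Marker side s = 0.147 m; corners in marker frame (Z=0):
  M0 = (-0.0735, +0.0735, 0)
  M1 = (+0.0735, +0.0735, 0)
  M2 = (+0.0735, -0.0735, 0)
  M3 = (-0.0735, -0.0735, 0)
rvec = (0.2284, 0.1175, -0.4639), |rvec| = θ = 0.53026 rad = 30.382°
Rodrigues: sinθ=0.50576, 1−cosθ=0.13732; R = I + sinθ·[k]× + (1−cosθ)·[k]×²:
    [+0.88815 +0.45557 +0.06032]
    [-0.42936 +0.86942 -0.24447]
    [-0.16382 +0.19122 +0.96778]
t = (-0.0841, 0.0545, 0.7513) m
M0: Pc = R·M0+t = (-0.11589, +0.14996, +0.77740); u = 483.9·(-0.11589)/0.77740 + 329.3 = 257.1598, v = 889.8·(+0.14996)/0.77740 + 226.4 = 398.0428
M1: Pc = R·M1+t = (+0.01466, +0.08684, +0.75331); u = 483.9·(+0.01466)/0.75331 + 329.3 = 338.7194, v = 889.8·(+0.08684)/0.75331 + 226.4 = 328.9790
M2: Pc = R·M2+t = (-0.05231, -0.04096, +0.72520); u = 483.9·(-0.05231)/0.72520 + 329.3 = 294.3988, v = 889.8·(-0.04096)/0.72520 + 226.4 = 176.1436
M3: Pc = R·M3+t = (-0.18286, +0.02216, +0.74929); u = 483.9·(-0.18286)/0.74929 + 329.3 = 211.2038, v = 889.8·(+0.02216)/0.74929 + 226.4 = 252.7103

c0=(257.16, 398.04) c1=(338.72, 328.98) c2=(294.40, 176.14) c3=(211.20, 252.71)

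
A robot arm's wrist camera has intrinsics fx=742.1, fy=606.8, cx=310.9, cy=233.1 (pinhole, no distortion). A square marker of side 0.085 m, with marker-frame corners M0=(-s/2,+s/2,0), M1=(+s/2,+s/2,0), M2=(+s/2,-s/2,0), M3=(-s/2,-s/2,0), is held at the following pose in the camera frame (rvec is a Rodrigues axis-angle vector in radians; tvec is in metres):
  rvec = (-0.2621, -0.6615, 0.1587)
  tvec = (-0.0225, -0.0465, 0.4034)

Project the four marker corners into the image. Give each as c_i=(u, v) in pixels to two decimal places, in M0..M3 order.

Intrinsics K: fx=742.1, fy=606.8, cx=310.9, cy=233.1
Marker side s = 0.085 m; corners in marker frame (Z=0):
  M0 = (-0.0425, +0.0425, 0)
  M1 = (+0.0425, +0.0425, 0)
  M2 = (+0.0425, -0.0425, 0)
  M3 = (-0.0425, -0.0425, 0)
rvec = (-0.2621, -0.6615, 0.1587), |rvec| = θ = 0.72902 rad = 41.770°
Rodrigues: sinθ=0.66614, 1−cosθ=0.25417; R = I + sinθ·[k]× + (1−cosθ)·[k]×²:
    [+0.77868 -0.06209 -0.62434]
    [+0.22793 +0.95510 +0.18929]
    [+0.58455 -0.28970 +0.75788]
t = (-0.0225, -0.0465, 0.4034) m
M0: Pc = R·M0+t = (-0.05823, -0.01560, +0.36624); u = 742.1·(-0.05823)/0.36624 + 310.9 = 192.9057, v = 606.8·(-0.01560)/0.36624 + 233.1 = 207.2616
M1: Pc = R·M1+t = (+0.00796, +0.00378, +0.41593); u = 742.1·(+0.00796)/0.41593 + 310.9 = 325.0933, v = 606.8·(+0.00378)/0.41593 + 233.1 = 238.6129
M2: Pc = R·M2+t = (+0.01323, -0.07740, +0.44056); u = 742.1·(+0.01323)/0.44056 + 310.9 = 333.1906, v = 606.8·(-0.07740)/0.44056 + 233.1 = 126.4863
M3: Pc = R·M3+t = (-0.05296, -0.09678, +0.39087); u = 742.1·(-0.05296)/0.39087 + 310.9 = 210.3600, v = 606.8·(-0.09678)/0.39087 + 233.1 = 82.8568

c0=(192.91, 207.26) c1=(325.09, 238.61) c2=(333.19, 126.49) c3=(210.36, 82.86)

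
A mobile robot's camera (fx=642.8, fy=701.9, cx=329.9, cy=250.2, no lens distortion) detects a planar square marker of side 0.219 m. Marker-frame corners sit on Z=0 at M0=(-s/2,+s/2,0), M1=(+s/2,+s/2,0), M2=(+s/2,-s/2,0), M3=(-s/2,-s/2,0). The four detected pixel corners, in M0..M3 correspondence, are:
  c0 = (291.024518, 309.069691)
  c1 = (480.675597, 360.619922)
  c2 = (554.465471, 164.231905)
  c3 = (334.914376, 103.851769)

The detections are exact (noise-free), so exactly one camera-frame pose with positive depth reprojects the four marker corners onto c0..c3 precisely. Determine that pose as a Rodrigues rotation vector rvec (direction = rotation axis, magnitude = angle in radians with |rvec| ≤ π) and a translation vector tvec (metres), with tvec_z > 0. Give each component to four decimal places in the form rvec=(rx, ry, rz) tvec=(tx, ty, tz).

rvec=(0.4654, 0.0482, 0.2425) tvec=(0.0869, -0.0080, 0.6702)

Intrinsics K: fx=642.8, fy=701.9, cx=329.9, cy=250.2
Marker side s = 0.219 m; corners in marker frame (Z=0):
  M0 = (-0.1095, +0.1095, 0)
  M1 = (+0.1095, +0.1095, 0)
  M2 = (+0.1095, -0.1095, 0)
  M3 = (-0.1095, -0.1095, 0)
Detected image corners:
  c0 = (291.024518, 309.069691) px
  c1 = (480.675597, 360.619922) px
  c2 = (554.465471, 164.231905) px
  c3 = (334.914376, 103.851769) px
Planar DLT: solve 8×8 A·h = b for H (H[2,2]=1):
  H  [+934.92759 +9.96825 +413.26119]
  H  [+257.28138 +1074.24606 +241.86492]
  H  [+0.01371 +0.67124 +1.00000]
B = K⁻¹H; ‖b₁‖=1.491987, ‖b₂‖=1.491987; λ = 2/(‖b₁‖+‖b₂‖) = 0.670247, sign → tz>0 ⇒ λ=+0.670247
r₁ = λ·B[:,0] = (+0.97013,+0.24240,+0.00919); r₂ = λ·B[:,1] = (-0.22050,+0.86543,+0.44990)
r₃ = r₁×r₂ = (+0.10110,-0.43849,+0.89303); SVD([r₁ r₂ r₃]) → R = UVᵀ:
  R  [+0.97013 -0.22050 +0.10110]
  R  [+0.24240 +0.86543 -0.43849]
  R  [+0.00919 +0.44990 +0.89303]
t = (+0.08692, -0.00796, +0.67025) m
tr R = 2.728596; θ = arccos((tr R − 1)/2) = 0.527043 rad = 30.197°
axis k = ((R−Rᵀ)₃₂, (R−Rᵀ)₁₃, (R−Rᵀ)₂₁) / (2 sinθ) = (+0.883120, +0.091370, +0.460165)
rvec = θ·k = (+0.465442, +0.048156, +0.242527)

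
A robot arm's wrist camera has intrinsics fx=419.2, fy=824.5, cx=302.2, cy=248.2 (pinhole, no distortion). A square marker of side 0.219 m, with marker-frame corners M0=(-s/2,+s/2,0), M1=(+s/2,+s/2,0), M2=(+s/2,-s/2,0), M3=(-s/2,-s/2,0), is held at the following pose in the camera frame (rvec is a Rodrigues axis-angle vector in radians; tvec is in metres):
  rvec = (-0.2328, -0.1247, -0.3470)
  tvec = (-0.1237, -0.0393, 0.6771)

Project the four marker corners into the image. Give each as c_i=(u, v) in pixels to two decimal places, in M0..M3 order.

c0=(178.84, 372.47) c1=(312.70, 279.54) c2=(267.18, 47.40) c3=(139.75, 122.26)

Intrinsics K: fx=419.2, fy=824.5, cx=302.2, cy=248.2
Marker side s = 0.219 m; corners in marker frame (Z=0):
  M0 = (-0.1095, +0.1095, 0)
  M1 = (+0.1095, +0.1095, 0)
  M2 = (+0.1095, -0.1095, 0)
  M3 = (-0.1095, -0.1095, 0)
rvec = (-0.2328, -0.1247, -0.3470), |rvec| = θ = 0.43607 rad = 24.985°
Rodrigues: sinθ=0.42238, 1−cosθ=0.09358; R = I + sinθ·[k]× + (1−cosθ)·[k]×²:
    [+0.93309 +0.35039 -0.08103]
    [-0.32182 +0.91407 +0.24679]
    [+0.16054 -0.20420 +0.96568]
t = (-0.1237, -0.0393, 0.6771) m
M0: Pc = R·M0+t = (-0.18751, +0.09603, +0.63716); u = 419.2·(-0.18751)/0.63716 + 302.2 = 178.8368, v = 824.5·(+0.09603)/0.63716 + 248.2 = 372.4651
M1: Pc = R·M1+t = (+0.01684, +0.02555, +0.67232); u = 419.2·(+0.01684)/0.67232 + 302.2 = 312.7009, v = 824.5·(+0.02555)/0.67232 + 248.2 = 279.5352
M2: Pc = R·M2+t = (-0.05989, -0.17463, +0.71704); u = 419.2·(-0.05989)/0.71704 + 302.2 = 267.1840, v = 824.5·(-0.17463)/0.71704 + 248.2 = 47.3983
M3: Pc = R·M3+t = (-0.26424, -0.10415, +0.68188); u = 419.2·(-0.26424)/0.68188 + 302.2 = 139.7521, v = 824.5·(-0.10415)/0.68188 + 248.2 = 122.2644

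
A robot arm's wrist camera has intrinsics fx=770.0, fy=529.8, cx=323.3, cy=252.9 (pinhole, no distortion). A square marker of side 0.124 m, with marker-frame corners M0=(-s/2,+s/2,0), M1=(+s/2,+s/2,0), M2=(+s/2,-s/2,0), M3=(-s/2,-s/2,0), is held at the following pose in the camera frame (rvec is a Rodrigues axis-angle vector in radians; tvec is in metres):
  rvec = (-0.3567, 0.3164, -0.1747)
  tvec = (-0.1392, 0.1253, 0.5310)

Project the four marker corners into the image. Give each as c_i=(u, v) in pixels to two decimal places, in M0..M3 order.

c0=(44.23, 450.99) c1=(206.97, 434.86) c2=(196.95, 306.47) c3=(47.83, 328.91)

Intrinsics K: fx=770.0, fy=529.8, cx=323.3, cy=252.9
Marker side s = 0.124 m; corners in marker frame (Z=0):
  M0 = (-0.0620, +0.0620, 0)
  M1 = (+0.0620, +0.0620, 0)
  M2 = (+0.0620, -0.0620, 0)
  M3 = (-0.0620, -0.0620, 0)
rvec = (-0.3567, 0.3164, -0.1747), |rvec| = θ = 0.50780 rad = 29.095°
Rodrigues: sinθ=0.48626, 1−cosθ=0.12619; R = I + sinθ·[k]× + (1−cosθ)·[k]×²:
    [+0.93608 +0.11206 +0.33347]
    [-0.22252 +0.92280 +0.31452]
    [-0.27248 -0.36862 +0.88875]
t = (-0.1392, 0.1253, 0.5310) m
M0: Pc = R·M0+t = (-0.19029, +0.19631, +0.52504); u = 770.0·(-0.19029)/0.52504 + 323.3 = 44.2306, v = 529.8·(+0.19631)/0.52504 + 252.9 = 450.9896
M1: Pc = R·M1+t = (-0.07422, +0.16872, +0.49125); u = 770.0·(-0.07422)/0.49125 + 323.3 = 206.9729, v = 529.8·(+0.16872)/0.49125 + 252.9 = 434.8569
M2: Pc = R·M2+t = (-0.08811, +0.05429, +0.53696); u = 770.0·(-0.08811)/0.53696 + 323.3 = 196.9490, v = 529.8·(+0.05429)/0.53696 + 252.9 = 306.4663
M3: Pc = R·M3+t = (-0.20418, +0.08188, +0.57075); u = 770.0·(-0.20418)/0.57075 + 323.3 = 47.8333, v = 529.8·(+0.08188)/0.57075 + 252.9 = 328.9076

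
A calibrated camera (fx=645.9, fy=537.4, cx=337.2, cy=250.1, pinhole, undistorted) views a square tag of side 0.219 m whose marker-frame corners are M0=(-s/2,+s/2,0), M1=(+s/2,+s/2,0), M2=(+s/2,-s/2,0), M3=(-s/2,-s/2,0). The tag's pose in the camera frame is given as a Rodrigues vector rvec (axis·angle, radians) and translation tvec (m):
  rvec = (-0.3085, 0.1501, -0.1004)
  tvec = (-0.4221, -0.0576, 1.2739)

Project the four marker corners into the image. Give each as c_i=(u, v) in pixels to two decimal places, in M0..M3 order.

Intrinsics K: fx=645.9, fy=537.4, cx=337.2, cy=250.1
Marker side s = 0.219 m; corners in marker frame (Z=0):
  M0 = (-0.1095, +0.1095, 0)
  M1 = (+0.1095, +0.1095, 0)
  M2 = (+0.1095, -0.1095, 0)
  M3 = (-0.1095, -0.1095, 0)
rvec = (-0.3085, 0.1501, -0.1004), |rvec| = θ = 0.35747 rad = 20.481°
Rodrigues: sinθ=0.34990, 1−cosθ=0.06321; R = I + sinθ·[k]× + (1−cosθ)·[k]×²:
    [+0.98387 +0.07537 +0.16225]
    [-0.12118 +0.94793 +0.29452]
    [-0.13160 -0.30943 +0.94177]
t = (-0.4221, -0.0576, 1.2739) m
M0: Pc = R·M0+t = (-0.52158, +0.05947, +1.25443); u = 645.9·(-0.52158)/1.25443 + 337.2 = 68.6402, v = 537.4·(+0.05947)/1.25443 + 250.1 = 275.5763
M1: Pc = R·M1+t = (-0.30611, +0.03293, +1.22561); u = 645.9·(-0.30611)/1.22561 + 337.2 = 175.8769, v = 537.4·(+0.03293)/1.22561 + 250.1 = 264.5386
M2: Pc = R·M2+t = (-0.32262, -0.17467, +1.29337); u = 645.9·(-0.32262)/1.29337 + 337.2 = 176.0864, v = 537.4·(-0.17467)/1.29337 + 250.1 = 177.5249
M3: Pc = R·M3+t = (-0.53809, -0.14813, +1.32219); u = 645.9·(-0.53809)/1.32219 + 337.2 = 74.3412, v = 537.4·(-0.14813)/1.32219 + 250.1 = 189.8935

c0=(68.64, 275.58) c1=(175.88, 264.54) c2=(176.09, 177.52) c3=(74.34, 189.89)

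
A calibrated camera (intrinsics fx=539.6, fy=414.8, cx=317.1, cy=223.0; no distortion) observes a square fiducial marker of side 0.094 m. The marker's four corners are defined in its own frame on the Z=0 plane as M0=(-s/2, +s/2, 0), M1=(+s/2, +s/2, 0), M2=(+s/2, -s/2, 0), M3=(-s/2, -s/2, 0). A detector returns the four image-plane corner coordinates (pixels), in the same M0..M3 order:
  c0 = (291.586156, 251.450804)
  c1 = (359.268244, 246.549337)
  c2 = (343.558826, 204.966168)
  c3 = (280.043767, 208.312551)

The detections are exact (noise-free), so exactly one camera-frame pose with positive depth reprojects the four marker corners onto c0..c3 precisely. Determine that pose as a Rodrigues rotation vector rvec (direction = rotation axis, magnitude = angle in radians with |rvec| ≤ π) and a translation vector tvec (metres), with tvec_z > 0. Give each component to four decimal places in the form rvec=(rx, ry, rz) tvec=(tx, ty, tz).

rvec=(-0.6152, -0.2095, -0.1488) tvec=(0.0025, 0.0073, 0.7489)

Intrinsics K: fx=539.6, fy=414.8, cx=317.1, cy=223.0
Marker side s = 0.094 m; corners in marker frame (Z=0):
  M0 = (-0.0470, +0.0470, 0)
  M1 = (+0.0470, +0.0470, 0)
  M2 = (+0.0470, -0.0470, 0)
  M3 = (-0.0470, -0.0470, 0)
Detected image corners:
  c0 = (291.586156, 251.450804) px
  c1 = (359.268244, 246.549337) px
  c2 = (343.558826, 204.966168) px
  c3 = (280.043767, 208.312551) px
Planar DLT: solve 8×8 A·h = b for H (H[2,2]=1):
  H  [+798.50300 -91.09092 +318.86739]
  H  [+28.93462 +281.50335 +227.05033]
  H  [+0.31831 -0.74190 +1.00000]
B = K⁻¹H; ‖b₁‖=1.335213, ‖b₂‖=1.335213; λ = 2/(‖b₁‖+‖b₂‖) = 0.748944, sign → tz>0 ⇒ λ=+0.748944
r₁ = λ·B[:,0] = (+0.96820,-0.07592,+0.23840); r₂ = λ·B[:,1] = (+0.20009,+0.80699,-0.55564)
r₃ = r₁×r₂ = (-0.15020,+0.58567,+0.79651); SVD([r₁ r₂ r₃]) → R = UVᵀ:
  R  [+0.96820 +0.20009 -0.15020]
  R  [-0.07592 +0.80699 +0.58567]
  R  [+0.23840 -0.55564 +0.79651]
t = (+0.00245, +0.00731, +0.74894) m
tr R = 2.571694; θ = arccos((tr R − 1)/2) = 0.666732 rad = 38.201°
axis k = ((R−Rᵀ)₃₂, (R−Rᵀ)₁₃, (R−Rᵀ)₂₁) / (2 sinθ) = (-0.922760, -0.314184, -0.223162)
rvec = θ·k = (-0.615234, -0.209477, -0.148789)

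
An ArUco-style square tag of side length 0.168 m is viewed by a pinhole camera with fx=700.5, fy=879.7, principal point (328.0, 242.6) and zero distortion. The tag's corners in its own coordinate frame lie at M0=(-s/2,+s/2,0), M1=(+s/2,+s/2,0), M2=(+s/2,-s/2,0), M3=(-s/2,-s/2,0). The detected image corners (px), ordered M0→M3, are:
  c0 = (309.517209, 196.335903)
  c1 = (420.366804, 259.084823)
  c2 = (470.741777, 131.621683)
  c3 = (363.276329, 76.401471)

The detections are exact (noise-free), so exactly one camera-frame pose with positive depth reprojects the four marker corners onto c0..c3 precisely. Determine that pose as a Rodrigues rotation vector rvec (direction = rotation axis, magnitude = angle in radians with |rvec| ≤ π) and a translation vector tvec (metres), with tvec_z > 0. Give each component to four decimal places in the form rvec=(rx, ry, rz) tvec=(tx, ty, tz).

Intrinsics K: fx=700.5, fy=879.7, cx=328.0, cy=242.6
Marker side s = 0.168 m; corners in marker frame (Z=0):
  M0 = (-0.0840, +0.0840, 0)
  M1 = (+0.0840, +0.0840, 0)
  M2 = (+0.0840, -0.0840, 0)
  M3 = (-0.0840, -0.0840, 0)
Detected image corners:
  c0 = (309.517209, 196.335903) px
  c1 = (420.366804, 259.084823) px
  c2 = (470.741777, 131.621683) px
  c3 = (363.276329, 76.401471) px
Planar DLT: solve 8×8 A·h = b for H (H[2,2]=1):
  H  [+562.13334 -423.93530 +390.58769]
  H  [+313.48732 +687.59518 +163.79488]
  H  [-0.22346 -0.29113 +1.00000]
B = K⁻¹H; ‖b₁‖=1.023468, ‖b₂‖=1.023468; λ = 2/(‖b₁‖+‖b₂‖) = 0.977070, sign → tz>0 ⇒ λ=+0.977070
r₁ = λ·B[:,0] = (+0.88631,+0.40840,-0.21834); r₂ = λ·B[:,1] = (-0.45812,+0.84215,-0.28445)
r₃ = r₁×r₂ = (+0.06770,+0.35214,+0.93350); SVD([r₁ r₂ r₃]) → R = UVᵀ:
  R  [+0.88631 -0.45812 +0.06770]
  R  [+0.40840 +0.84215 +0.35214]
  R  [-0.21834 -0.28445 +0.93350]
t = (+0.08730, -0.08753, +0.97707) m
tr R = 2.661951; θ = arccos((tr R − 1)/2) = 0.589937 rad = 33.801°
axis k = ((R−Rᵀ)₃₂, (R−Rᵀ)₁₃, (R−Rᵀ)₂₁) / (2 sinθ) = (-0.572152, +0.257086, +0.778812)
rvec = θ·k = (-0.337534, +0.151665, +0.459450)

rvec=(-0.3375, 0.1517, 0.4595) tvec=(0.0873, -0.0875, 0.9771)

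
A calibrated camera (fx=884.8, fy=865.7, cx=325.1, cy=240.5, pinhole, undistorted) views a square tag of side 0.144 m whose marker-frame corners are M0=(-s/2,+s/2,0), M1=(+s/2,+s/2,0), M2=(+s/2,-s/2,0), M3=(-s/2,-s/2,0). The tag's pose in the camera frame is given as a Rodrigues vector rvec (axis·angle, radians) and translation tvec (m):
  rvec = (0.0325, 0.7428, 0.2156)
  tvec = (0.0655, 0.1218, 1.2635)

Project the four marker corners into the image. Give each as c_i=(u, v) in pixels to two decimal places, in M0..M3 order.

c0=(325.63, 356.87) c1=(400.21, 387.03) c2=(420.48, 288.00) c3=(343.54, 264.79)

Intrinsics K: fx=884.8, fy=865.7, cx=325.1, cy=240.5
Marker side s = 0.144 m; corners in marker frame (Z=0):
  M0 = (-0.0720, +0.0720, 0)
  M1 = (+0.0720, +0.0720, 0)
  M2 = (+0.0720, -0.0720, 0)
  M3 = (-0.0720, -0.0720, 0)
rvec = (0.0325, 0.7428, 0.2156), |rvec| = θ = 0.77414 rad = 44.355°
Rodrigues: sinθ=0.69910, 1−cosθ=0.28498; R = I + sinθ·[k]× + (1−cosθ)·[k]×²:
    [+0.71553 -0.18322 +0.67413]
    [+0.20618 +0.97739 +0.04680]
    [-0.66747 +0.10550 +0.73713]
t = (0.0655, 0.1218, 1.2635) m
M0: Pc = R·M0+t = (+0.00079, +0.17733, +1.31915); u = 884.8·(+0.00079)/1.31915 + 325.1 = 325.6300, v = 865.7·(+0.17733)/1.31915 + 240.5 = 356.8718
M1: Pc = R·M1+t = (+0.10383, +0.20702, +1.22304); u = 884.8·(+0.10383)/1.22304 + 325.1 = 400.2122, v = 865.7·(+0.20702)/1.22304 + 240.5 = 387.0325
M2: Pc = R·M2+t = (+0.13021, +0.06627, +1.20785); u = 884.8·(+0.13021)/1.20785 + 325.1 = 420.4844, v = 865.7·(+0.06627)/1.20785 + 240.5 = 287.9997
M3: Pc = R·M3+t = (+0.02717, +0.03658, +1.30396); u = 884.8·(+0.02717)/1.30396 + 325.1 = 343.5390, v = 865.7·(+0.03658)/1.30396 + 240.5 = 264.7872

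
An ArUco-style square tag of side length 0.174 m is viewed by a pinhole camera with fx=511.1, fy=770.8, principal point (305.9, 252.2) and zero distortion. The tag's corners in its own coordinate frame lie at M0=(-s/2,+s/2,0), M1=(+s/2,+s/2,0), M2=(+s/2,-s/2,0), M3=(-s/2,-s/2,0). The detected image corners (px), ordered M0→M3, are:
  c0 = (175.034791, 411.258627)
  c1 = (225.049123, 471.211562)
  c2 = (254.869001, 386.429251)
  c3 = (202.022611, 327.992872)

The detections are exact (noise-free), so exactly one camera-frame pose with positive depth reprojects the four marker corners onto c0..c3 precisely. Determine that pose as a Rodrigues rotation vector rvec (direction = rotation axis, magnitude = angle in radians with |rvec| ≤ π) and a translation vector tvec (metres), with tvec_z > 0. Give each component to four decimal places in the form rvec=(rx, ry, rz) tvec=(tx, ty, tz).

Intrinsics K: fx=511.1, fy=770.8, cx=305.9, cy=252.2
Marker side s = 0.174 m; corners in marker frame (Z=0):
  M0 = (-0.0870, +0.0870, 0)
  M1 = (+0.0870, +0.0870, 0)
  M2 = (+0.0870, -0.0870, 0)
  M3 = (-0.0870, -0.0870, 0)
Detected image corners:
  c0 = (175.034791, 411.258627) px
  c1 = (225.049123, 471.211562) px
  c2 = (254.869001, 386.429251) px
  c3 = (202.022611, 327.992872) px
Planar DLT: solve 8×8 A·h = b for H (H[2,2]=1):
  H  [+245.05889 -123.09907 +213.48719]
  H  [+246.38080 +557.29705 +399.29948]
  H  [-0.23518 +0.18659 +1.00000]
B = K⁻¹H; ‖b₁‖=0.772840, ‖b₂‖=0.772840; λ = 2/(‖b₁‖+‖b₂‖) = 1.293929, sign → tz>0 ⇒ λ=+1.293929
r₁ = λ·B[:,0] = (+0.80254,+0.51316,-0.30431); r₂ = λ·B[:,1] = (-0.45614,+0.85653,+0.24143)
r₃ = r₁×r₂ = (+0.38454,-0.05495,+0.92147); SVD([r₁ r₂ r₃]) → R = UVᵀ:
  R  [+0.80254 -0.45614 +0.38454]
  R  [+0.51316 +0.85653 -0.05495]
  R  [-0.30431 +0.24143 +0.92147]
t = (-0.23396, +0.24693, +1.29393) m
tr R = 2.580538; θ = arccos((tr R − 1)/2) = 0.659548 rad = 37.789°
axis k = ((R−Rᵀ)₃₂, (R−Rᵀ)₁₃, (R−Rᵀ)₂₁) / (2 sinθ) = (+0.241838, +0.562084, +0.790933)
rvec = θ·k = (+0.159504, +0.370722, +0.521659)

rvec=(0.1595, 0.3707, 0.5217) tvec=(-0.2340, 0.2469, 1.2939)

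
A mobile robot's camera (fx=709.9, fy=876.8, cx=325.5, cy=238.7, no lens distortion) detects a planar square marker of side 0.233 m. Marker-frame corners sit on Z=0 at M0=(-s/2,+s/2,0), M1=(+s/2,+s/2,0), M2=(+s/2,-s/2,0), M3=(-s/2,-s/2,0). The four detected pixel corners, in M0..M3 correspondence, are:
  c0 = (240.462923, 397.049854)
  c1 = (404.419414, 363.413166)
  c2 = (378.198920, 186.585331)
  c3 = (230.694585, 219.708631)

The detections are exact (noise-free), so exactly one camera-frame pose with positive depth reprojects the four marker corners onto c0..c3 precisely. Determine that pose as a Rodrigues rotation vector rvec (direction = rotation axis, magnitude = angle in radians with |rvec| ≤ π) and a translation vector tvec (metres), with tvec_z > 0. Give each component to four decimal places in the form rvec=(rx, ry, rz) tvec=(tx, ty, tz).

Intrinsics K: fx=709.9, fy=876.8, cx=325.5, cy=238.7
Marker side s = 0.233 m; corners in marker frame (Z=0):
  M0 = (-0.1165, +0.1165, 0)
  M1 = (+0.1165, +0.1165, 0)
  M2 = (+0.1165, -0.1165, 0)
  M3 = (-0.1165, -0.1165, 0)
Detected image corners:
  c0 = (240.462923, 397.049854) px
  c1 = (404.419414, 363.413166) px
  c2 = (378.198920, 186.585331) px
  c3 = (230.694585, 219.708631) px
Planar DLT: solve 8×8 A·h = b for H (H[2,2]=1):
  H  [+644.13873 -62.59567 +312.32905]
  H  [-164.05108 +630.18184 +287.23636]
  H  [-0.07147 -0.44515 +1.00000]
B = K⁻¹H; ‖b₁‖=0.957636, ‖b₂‖=0.957636; λ = 2/(‖b₁‖+‖b₂‖) = 1.044239, sign → tz>0 ⇒ λ=+1.044239
r₁ = λ·B[:,0] = (+0.98172,-0.17506,-0.07463); r₂ = λ·B[:,1] = (+0.12106,+0.87707,-0.46485)
r₃ = r₁×r₂ = (+0.14683,+0.44732,+0.88224); SVD([r₁ r₂ r₃]) → R = UVᵀ:
  R  [+0.98172 +0.12106 +0.14683]
  R  [-0.17506 +0.87707 +0.44732]
  R  [-0.07463 -0.46485 +0.88224]
t = (-0.01937, +0.05781, +1.04424) m
tr R = 2.741040; θ = arccos((tr R − 1)/2) = 0.514539 rad = 29.481°
axis k = ((R−Rᵀ)₃₂, (R−Rᵀ)₁₃, (R−Rᵀ)₂₁) / (2 sinθ) = (-0.926746, +0.225003, -0.300859)
rvec = θ·k = (-0.476847, +0.115773, -0.154804)

rvec=(-0.4768, 0.1158, -0.1548) tvec=(-0.0194, 0.0578, 1.0442)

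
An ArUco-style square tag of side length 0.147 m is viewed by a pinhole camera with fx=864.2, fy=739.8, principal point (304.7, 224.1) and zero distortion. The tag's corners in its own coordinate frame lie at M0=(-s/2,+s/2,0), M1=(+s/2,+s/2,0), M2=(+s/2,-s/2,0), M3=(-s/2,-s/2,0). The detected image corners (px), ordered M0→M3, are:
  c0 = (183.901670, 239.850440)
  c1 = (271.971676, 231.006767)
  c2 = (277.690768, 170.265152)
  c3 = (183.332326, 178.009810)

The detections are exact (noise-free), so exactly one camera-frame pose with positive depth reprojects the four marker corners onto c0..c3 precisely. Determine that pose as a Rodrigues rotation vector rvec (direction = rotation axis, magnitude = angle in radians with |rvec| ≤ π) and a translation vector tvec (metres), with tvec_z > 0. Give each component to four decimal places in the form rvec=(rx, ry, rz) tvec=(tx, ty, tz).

rvec=(0.7172, -0.2879, -0.0146) tvec=(-0.1188, -0.0339, 1.3704)

Intrinsics K: fx=864.2, fy=739.8, cx=304.7, cy=224.1
Marker side s = 0.147 m; corners in marker frame (Z=0):
  M0 = (-0.0735, +0.0735, 0)
  M1 = (+0.0735, +0.0735, 0)
  M2 = (+0.0735, -0.0735, 0)
  M3 = (-0.0735, -0.0735, 0)
Detected image corners:
  c0 = (183.901670, 239.850440) px
  c1 = (271.971676, 231.006767) px
  c2 = (277.690768, 170.265152) px
  c3 = (183.332326, 178.009810) px
Planar DLT: solve 8×8 A·h = b for H (H[2,2]=1):
  H  [+662.43096 +90.89937 +229.80325]
  H  [-18.43147 +514.01241 +205.79451]
  H  [+0.18616 +0.47424 +1.00000]
B = K⁻¹H; ‖b₁‖=0.729734, ‖b₂‖=0.729734; λ = 2/(‖b₁‖+‖b₂‖) = 1.370363, sign → tz>0 ⇒ λ=+1.370363
r₁ = λ·B[:,0] = (+0.96047,-0.11142,+0.25510); r₂ = λ·B[:,1] = (-0.08500,+0.75526,+0.64989)
r₃ = r₁×r₂ = (-0.26508,-0.64588,+0.71594); SVD([r₁ r₂ r₃]) → R = UVᵀ:
  R  [+0.96047 -0.08500 -0.26508]
  R  [-0.11142 +0.75526 -0.64588]
  R  [+0.25510 +0.64989 +0.71594]
t = (-0.11876, -0.03391, +1.37036) m
tr R = 2.431677; θ = arccos((tr R − 1)/2) = 0.772972 rad = 44.288°
axis k = ((R−Rᵀ)₃₂, (R−Rᵀ)₁₃, (R−Rᵀ)₂₁) / (2 sinθ) = (+0.927847, -0.372480, -0.018917)
rvec = θ·k = (+0.717200, -0.287916, -0.014623)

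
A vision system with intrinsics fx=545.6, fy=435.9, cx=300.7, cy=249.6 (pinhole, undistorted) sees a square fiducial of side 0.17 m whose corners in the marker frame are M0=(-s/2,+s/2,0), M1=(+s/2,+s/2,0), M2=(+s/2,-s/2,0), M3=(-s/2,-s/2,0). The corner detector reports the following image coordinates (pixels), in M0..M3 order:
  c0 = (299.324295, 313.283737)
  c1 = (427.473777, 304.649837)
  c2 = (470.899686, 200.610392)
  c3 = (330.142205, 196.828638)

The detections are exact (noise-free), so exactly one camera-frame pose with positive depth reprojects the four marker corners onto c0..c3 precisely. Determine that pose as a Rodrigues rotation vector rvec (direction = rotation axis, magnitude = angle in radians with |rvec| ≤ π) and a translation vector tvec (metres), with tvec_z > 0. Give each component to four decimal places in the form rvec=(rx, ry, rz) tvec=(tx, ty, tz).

rvec=(0.4867, -0.4098, 0.0834) tvec=(0.0911, 0.0104, 0.5920)

Intrinsics K: fx=545.6, fy=435.9, cx=300.7, cy=249.6
Marker side s = 0.17 m; corners in marker frame (Z=0):
  M0 = (-0.0850, +0.0850, 0)
  M1 = (+0.0850, +0.0850, 0)
  M2 = (+0.0850, -0.0850, 0)
  M3 = (-0.0850, -0.0850, 0)
Detected image corners:
  c0 = (299.324295, 313.283737) px
  c1 = (427.473777, 304.649837) px
  c2 = (470.899686, 200.610392) px
  c3 = (330.142205, 196.828638) px
Planar DLT: solve 8×8 A·h = b for H (H[2,2]=1):
  H  [+1047.81421 +61.76112 +384.67244]
  H  [+155.72151 +833.99424 +257.23571]
  H  [+0.67871 +0.73899 +1.00000]
B = K⁻¹H; ‖b₁‖=1.689095, ‖b₂‖=1.689095; λ = 2/(‖b₁‖+‖b₂‖) = 0.592033, sign → tz>0 ⇒ λ=+0.592033
r₁ = λ·B[:,0] = (+0.91553,-0.01859,+0.40182); r₂ = λ·B[:,1] = (-0.17411,+0.88220,+0.43751)
r₃ = r₁×r₂ = (-0.36262,-0.47051,+0.80444); SVD([r₁ r₂ r₃]) → R = UVᵀ:
  R  [+0.91553 -0.17411 -0.36262]
  R  [-0.01859 +0.88220 -0.47051]
  R  [+0.40182 +0.43751 +0.80444]
t = (+0.09112, +0.01037, +0.59203) m
tr R = 2.602172; θ = arccos((tr R − 1)/2) = 0.641689 rad = 36.766°
axis k = ((R−Rᵀ)₃₂, (R−Rᵀ)₁₃, (R−Rᵀ)₂₁) / (2 sinθ) = (+0.758515, -0.638574, +0.129916)
rvec = θ·k = (+0.486730, -0.409766, +0.083365)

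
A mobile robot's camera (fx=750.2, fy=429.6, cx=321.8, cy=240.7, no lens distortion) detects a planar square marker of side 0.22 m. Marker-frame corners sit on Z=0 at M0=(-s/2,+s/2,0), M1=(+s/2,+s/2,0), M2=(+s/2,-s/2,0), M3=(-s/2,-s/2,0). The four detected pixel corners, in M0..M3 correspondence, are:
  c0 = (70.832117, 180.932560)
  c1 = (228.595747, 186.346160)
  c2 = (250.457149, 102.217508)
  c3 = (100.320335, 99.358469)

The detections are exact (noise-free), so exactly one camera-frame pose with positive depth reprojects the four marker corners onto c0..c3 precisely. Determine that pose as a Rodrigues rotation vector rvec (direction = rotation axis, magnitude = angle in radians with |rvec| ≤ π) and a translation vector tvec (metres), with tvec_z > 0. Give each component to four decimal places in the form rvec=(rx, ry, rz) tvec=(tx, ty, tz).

rvec=(-0.2636, 0.1215, 0.0922) tvec=(-0.2197, -0.2390, 1.0304)

Intrinsics K: fx=750.2, fy=429.6, cx=321.8, cy=240.7
Marker side s = 0.22 m; corners in marker frame (Z=0):
  M0 = (-0.1100, +0.1100, 0)
  M1 = (+0.1100, +0.1100, 0)
  M2 = (+0.1100, -0.1100, 0)
  M3 = (-0.1100, -0.1100, 0)
Detected image corners:
  c0 = (70.832117, 180.932560) px
  c1 = (228.595747, 186.346160) px
  c2 = (250.457149, 102.217508) px
  c3 = (100.320335, 99.358469) px
Planar DLT: solve 8×8 A·h = b for H (H[2,2]=1):
  H  [+678.52258 -157.01737 +161.81695]
  H  [+0.46292 +341.45893 +141.06130]
  H  [-0.12784 -0.24651 +1.00000]
B = K⁻¹H; ‖b₁‖=0.970503, ‖b₂‖=0.970503; λ = 2/(‖b₁‖+‖b₂‖) = 1.030394, sign → tz>0 ⇒ λ=+1.030394
r₁ = λ·B[:,0] = (+0.98845,+0.07492,-0.13173); r₂ = λ·B[:,1] = (-0.10671,+0.96130,-0.25400)
r₃ = r₁×r₂ = (+0.10760,+0.26512,+0.95819); SVD([r₁ r₂ r₃]) → R = UVᵀ:
  R  [+0.98845 -0.10671 +0.10760]
  R  [+0.07492 +0.96130 +0.26512]
  R  [-0.13173 -0.25400 +0.95819]
t = (-0.21974, -0.23898, +1.03039) m
tr R = 2.907943; θ = arccos((tr R − 1)/2) = 0.304585 rad = 17.451°
axis k = ((R−Rᵀ)₃₂, (R−Rᵀ)₁₃, (R−Rᵀ)₂₁) / (2 sinθ) = (-0.865497, +0.399023, +0.302813)
rvec = θ·k = (-0.263617, +0.121536, +0.092232)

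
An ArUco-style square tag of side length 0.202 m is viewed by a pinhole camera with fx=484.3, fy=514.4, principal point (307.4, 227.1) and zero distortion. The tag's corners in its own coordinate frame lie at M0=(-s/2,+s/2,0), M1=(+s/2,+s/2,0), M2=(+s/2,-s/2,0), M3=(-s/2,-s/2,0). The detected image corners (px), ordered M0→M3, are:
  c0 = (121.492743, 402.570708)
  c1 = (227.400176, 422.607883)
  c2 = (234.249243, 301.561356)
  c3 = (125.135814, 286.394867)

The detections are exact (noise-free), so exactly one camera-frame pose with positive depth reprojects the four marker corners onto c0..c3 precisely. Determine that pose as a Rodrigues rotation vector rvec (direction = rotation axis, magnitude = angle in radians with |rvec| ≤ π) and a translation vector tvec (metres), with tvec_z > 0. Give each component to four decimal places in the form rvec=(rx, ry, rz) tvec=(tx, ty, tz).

rvec=(0.1078, 0.1951, 0.0872) tvec=(-0.2291, 0.2079, 0.8433)

Intrinsics K: fx=484.3, fy=514.4, cx=307.4, cy=227.1
Marker side s = 0.202 m; corners in marker frame (Z=0):
  M0 = (-0.1010, +0.1010, 0)
  M1 = (+0.1010, +0.1010, 0)
  M2 = (+0.1010, -0.1010, 0)
  M3 = (-0.1010, -0.1010, 0)
Detected image corners:
  c0 = (121.492743, 402.570708) px
  c1 = (227.400176, 422.607883) px
  c2 = (234.249243, 301.561356) px
  c3 = (125.135814, 286.394867) px
Planar DLT: solve 8×8 A·h = b for H (H[2,2]=1):
  H  [+492.53158 -1.58326 +175.81941]
  H  [+8.31808 +635.21127 +353.90388]
  H  [-0.22358 +0.13672 +1.00000]
B = K⁻¹H; ‖b₁‖=1.185855, ‖b₂‖=1.185855; λ = 2/(‖b₁‖+‖b₂‖) = 0.843274, sign → tz>0 ⇒ λ=+0.843274
r₁ = λ·B[:,0] = (+0.97728,+0.09687,-0.18854); r₂ = λ·B[:,1] = (-0.07593,+0.99043,+0.11529)
r₃ = r₁×r₂ = (+0.19790,-0.09835,+0.97528); SVD([r₁ r₂ r₃]) → R = UVᵀ:
  R  [+0.97728 -0.07593 +0.19790]
  R  [+0.09687 +0.99043 -0.09835]
  R  [-0.18854 +0.11529 +0.97528]
t = (-0.22911, +0.20787, +0.84327) m
tr R = 2.942978; θ = arccos((tr R − 1)/2) = 0.239365 rad = 13.715°
axis k = ((R−Rᵀ)₃₂, (R−Rᵀ)₁₃, (R−Rᵀ)₂₁) / (2 sinθ) = (+0.450558, +0.814973, +0.364439)
rvec = θ·k = (+0.107848, +0.195076, +0.087234)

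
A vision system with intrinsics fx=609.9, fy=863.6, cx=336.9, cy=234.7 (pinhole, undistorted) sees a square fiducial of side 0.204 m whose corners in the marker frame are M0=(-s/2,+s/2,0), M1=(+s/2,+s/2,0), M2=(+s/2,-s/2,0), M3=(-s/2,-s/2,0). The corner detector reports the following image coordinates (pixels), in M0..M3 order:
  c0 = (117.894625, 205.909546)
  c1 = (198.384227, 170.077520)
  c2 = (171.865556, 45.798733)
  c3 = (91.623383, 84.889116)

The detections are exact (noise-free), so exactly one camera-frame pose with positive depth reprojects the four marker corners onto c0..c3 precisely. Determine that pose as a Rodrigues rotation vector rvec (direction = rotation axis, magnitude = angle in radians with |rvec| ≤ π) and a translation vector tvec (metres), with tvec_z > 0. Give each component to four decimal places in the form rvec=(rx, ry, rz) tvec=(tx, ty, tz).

Intrinsics K: fx=609.9, fy=863.6, cx=336.9, cy=234.7
Marker side s = 0.204 m; corners in marker frame (Z=0):
  M0 = (-0.1020, +0.1020, 0)
  M1 = (+0.1020, +0.1020, 0)
  M2 = (+0.1020, -0.1020, 0)
  M3 = (-0.1020, -0.1020, 0)
Detected image corners:
  c0 = (117.894625, 205.909546) px
  c1 = (198.384227, 170.077520) px
  c2 = (171.865556, 45.798733) px
  c3 = (91.623383, 84.889116) px
Planar DLT: solve 8×8 A·h = b for H (H[2,2]=1):
  H  [+376.19022 +133.02557 +144.47354]
  H  [-199.13536 +604.31018 +127.06020]
  H  [-0.12254 +0.02516 +1.00000]
B = K⁻¹H; ‖b₁‖=0.722825, ‖b₂‖=0.722825; λ = 2/(‖b₁‖+‖b₂‖) = 1.383462, sign → tz>0 ⇒ λ=+1.383462
r₁ = λ·B[:,0] = (+0.94698,-0.27293,-0.16953); r₂ = λ·B[:,1] = (+0.28252,+0.95863,+0.03480)
r₃ = r₁×r₂ = (+0.15302,-0.08085,+0.98491); SVD([r₁ r₂ r₃]) → R = UVᵀ:
  R  [+0.94698 +0.28252 +0.15302]
  R  [-0.27293 +0.95863 -0.08085]
  R  [-0.16953 +0.03480 +0.98491]
t = (-0.43649, -0.17244, +1.38346) m
tr R = 2.890515; θ = arccos((tr R − 1)/2) = 0.332414 rad = 19.046°
axis k = ((R−Rᵀ)₃₂, (R−Rᵀ)₁₃, (R−Rᵀ)₂₁) / (2 sinθ) = (+0.177210, +0.494227, -0.851080)
rvec = θ·k = (+0.058907, +0.164288, -0.282910)

rvec=(0.0589, 0.1643, -0.2829) tvec=(-0.4365, -0.1724, 1.3835)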